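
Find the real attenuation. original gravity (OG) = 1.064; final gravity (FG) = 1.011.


AA = (OG−FG)/(OG−1)·100;  RA = AA·0.8192
AA = (1.064 − 1.011)/(1.064 − 1)·100 = 82.8125
RA = 82.8125·0.8192

67.8400 %


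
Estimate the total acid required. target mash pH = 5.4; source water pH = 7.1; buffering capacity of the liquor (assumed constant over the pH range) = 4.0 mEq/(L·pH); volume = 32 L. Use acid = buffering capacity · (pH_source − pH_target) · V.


acid = 4.0 · (7.1 − 5.4) · 32

217.6000 mEq


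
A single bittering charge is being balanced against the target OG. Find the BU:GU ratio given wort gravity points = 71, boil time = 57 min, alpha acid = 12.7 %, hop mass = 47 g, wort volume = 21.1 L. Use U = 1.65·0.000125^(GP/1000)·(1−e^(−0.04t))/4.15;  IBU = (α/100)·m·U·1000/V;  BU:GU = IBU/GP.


U = 1.65·0.000125^(71/1000)·(1−e^(−0.04·57))/4.15 = 0.1886
IBU = (12.7/100)·47·0.1886·1000/21.1 = 53.3426
BU:GU = 53.3426/71

0.7513


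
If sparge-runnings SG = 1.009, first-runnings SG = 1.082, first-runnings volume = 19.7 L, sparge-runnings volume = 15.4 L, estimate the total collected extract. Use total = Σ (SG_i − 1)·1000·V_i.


first = (1.082 − 1)·1000·19.7 = 1615.4000
sparge = (1.009 − 1)·1000·15.4 = 138.6000
total = 1615.4000 + 138.6000

1754.0000 gravity·L


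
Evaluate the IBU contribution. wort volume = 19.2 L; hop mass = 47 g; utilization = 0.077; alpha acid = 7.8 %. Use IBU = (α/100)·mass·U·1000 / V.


IBU = (7.8/100)·47·0.077·1000 / 19.2

14.7022 IBU


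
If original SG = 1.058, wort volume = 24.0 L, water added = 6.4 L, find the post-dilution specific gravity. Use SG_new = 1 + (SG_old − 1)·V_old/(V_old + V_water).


pts = (1.058 − 1)·1000·24.0/(24.0 + 6.4) = 45.7895
SG_new = 1 + 45.7895/1000

1.0458


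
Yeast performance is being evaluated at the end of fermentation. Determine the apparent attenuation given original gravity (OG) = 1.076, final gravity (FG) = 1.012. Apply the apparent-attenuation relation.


AA = (OG − FG)/(OG − 1) · 100
AA = (1.076 − 1.012)/(1.076 − 1) · 100

84.2105 %


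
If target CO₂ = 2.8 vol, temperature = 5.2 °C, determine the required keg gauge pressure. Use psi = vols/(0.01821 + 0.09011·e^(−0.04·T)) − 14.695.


psi = 2.8/(0.01821 + 0.09011·e^(−0.04·5.2)) − 14.695

15.9403 psi


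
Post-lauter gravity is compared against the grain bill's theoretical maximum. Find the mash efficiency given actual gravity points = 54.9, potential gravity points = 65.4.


efficiency = actual / potential × 100
efficiency = 54.9 / 65.4 × 100

83.9450 %


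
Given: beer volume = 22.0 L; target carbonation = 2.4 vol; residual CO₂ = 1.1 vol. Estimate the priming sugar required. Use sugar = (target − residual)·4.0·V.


sugar = (2.4 − 1.1)·4.0·22.0

114.4000 g


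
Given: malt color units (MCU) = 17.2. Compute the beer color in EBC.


SRM = 1.4922·MCU^0.6859;  EBC = SRM·1.97
SRM = 1.4922·17.2^0.6859 = 10.5021
EBC = 10.5021·1.97

20.6891 EBC


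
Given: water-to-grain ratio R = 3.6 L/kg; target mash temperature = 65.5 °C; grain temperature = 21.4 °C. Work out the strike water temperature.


T_strike = (0.41/R)·(T_mash − T_grain) + T_mash
T_strike = (0.41/3.6)·(65.5 − 21.4) + 65.5

70.5225 °C


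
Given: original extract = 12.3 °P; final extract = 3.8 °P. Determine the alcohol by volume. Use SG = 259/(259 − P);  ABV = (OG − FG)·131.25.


OG = 259/(259 − 12.3) = 1.0499
FG = 259/(259 − 3.8) = 1.0149
ABV = (1.0499 − 1.0149)·131.25

4.5895 % ABV


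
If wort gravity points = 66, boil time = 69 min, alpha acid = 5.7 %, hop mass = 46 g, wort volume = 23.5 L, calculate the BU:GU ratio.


U = 1.65·0.000125^(GP/1000)·(1−e^(−0.04t))/4.15;  IBU = (α/100)·m·U·1000/V;  BU:GU = IBU/GP
U = 1.65·0.000125^(66/1000)·(1−e^(−0.04·69))/4.15 = 0.2058
IBU = (5.7/100)·46·0.2058·1000/23.5 = 22.9615
BU:GU = 22.9615/66

0.3479


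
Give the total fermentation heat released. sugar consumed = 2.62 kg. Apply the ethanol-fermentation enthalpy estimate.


Q = m_sugar · 590 kJ/kg
Q = 2.62 · 590

1545.8000 kJ


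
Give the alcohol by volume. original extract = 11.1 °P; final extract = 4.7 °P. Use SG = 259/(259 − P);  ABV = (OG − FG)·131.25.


OG = 259/(259 − 11.1) = 1.0448
FG = 259/(259 − 4.7) = 1.0185
ABV = (1.0448 − 1.0185)·131.25

3.4511 % ABV


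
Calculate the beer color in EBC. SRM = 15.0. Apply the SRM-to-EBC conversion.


EBC = SRM · 1.97
EBC = 15.0 · 1.97

29.5500 EBC


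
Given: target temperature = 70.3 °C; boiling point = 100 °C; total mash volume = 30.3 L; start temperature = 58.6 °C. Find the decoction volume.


V_dec = V_total·(T_target − T_start)/(T_boil − T_start)
V_dec = 30.3·(70.3 − 58.6)/(100 − 58.6)

8.5630 L


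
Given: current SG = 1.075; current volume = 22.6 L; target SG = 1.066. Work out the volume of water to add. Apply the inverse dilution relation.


V_water = V·((SG_curr − 1)/(SG_target − 1) − 1)
V_water = 22.6·((1.075 − 1)/(1.066 − 1) − 1)

3.0818 L


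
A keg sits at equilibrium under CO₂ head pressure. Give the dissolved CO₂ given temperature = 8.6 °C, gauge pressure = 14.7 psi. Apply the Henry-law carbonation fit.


vols = (P + 14.695)·(0.01821 + 0.09011·e^(−0.04·T))
vols = (14.7 + 14.695)·(0.01821 + 0.09011·e^(−0.04·8.6))

2.4131 volumes


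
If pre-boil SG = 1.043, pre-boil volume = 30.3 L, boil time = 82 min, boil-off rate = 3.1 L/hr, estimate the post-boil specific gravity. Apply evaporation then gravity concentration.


V_post = V_pre − rate·(t/60);  SG_post = 1 + (SG_pre−1)·V_pre/V_post
V_post = 30.3 − 3.1·(82/60) = 26.0633
SG_post = 1 + (1.043 − 1)·30.3/26.0633

1.0500


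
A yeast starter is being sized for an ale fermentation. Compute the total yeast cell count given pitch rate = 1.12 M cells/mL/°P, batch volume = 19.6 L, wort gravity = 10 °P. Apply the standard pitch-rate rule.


cells (billions) = rate · V_L · °P
cells = 1.12 · 19.6 · 10

219.5200 billion cells


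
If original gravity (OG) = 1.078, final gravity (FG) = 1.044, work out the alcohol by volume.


ABV = (OG − FG) · 131.25
ABV = (1.078 − 1.044) · 131.25

4.4625 % ABV


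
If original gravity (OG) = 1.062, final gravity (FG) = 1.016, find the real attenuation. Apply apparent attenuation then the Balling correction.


AA = (OG−FG)/(OG−1)·100;  RA = AA·0.8192
AA = (1.062 − 1.016)/(1.062 − 1)·100 = 74.1935
RA = 74.1935·0.8192

60.7794 %


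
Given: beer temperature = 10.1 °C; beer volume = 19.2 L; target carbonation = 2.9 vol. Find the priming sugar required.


residual = 14.695·(0.01821 + 0.09011·e^(−0.04·T));  sugar = (target − residual)·4.0·V
residual = 14.695·(0.01821 + 0.09011·e^(−0.04·10.1)) = 1.1517
sugar = (2.9 − 1.1517)·4.0·19.2

134.2719 g


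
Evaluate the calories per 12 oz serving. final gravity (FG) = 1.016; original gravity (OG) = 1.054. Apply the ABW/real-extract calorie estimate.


ABW = (OG−FG)·131.25·0.79/FG;  °P = 259 − 259/SG (for OG→OE and FG→AE);  RE = 0.1808·OE + 0.8192·AE;  Cal = (6.9·ABW + 4·(RE−0.1))·FG·3.55
ABW = (1.054 − 1.016)·131.25·0.79/1.016 = 3.8781
OE = 259 − 259/1.054 = 13.2694 °P
AE = 259 − 259/1.016 = 4.0787 °P
RE = 0.1808·13.2694 + 0.8192·4.0787 = 5.7404 °P
Cal = (6.9·3.8781 + 4·(5.7404−0.1))·1.016·3.55

177.8888 kcal


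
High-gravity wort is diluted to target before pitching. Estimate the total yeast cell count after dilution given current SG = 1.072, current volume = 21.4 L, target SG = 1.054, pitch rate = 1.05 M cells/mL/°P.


V_w = V·((SG_c−1)/(SG_t−1)−1);  °P = 259 − 259/SG_t;  cells = rate·(V+V_w)·°P
V_w = 21.4·((1.072−1)/(1.054−1)−1) = 7.1333
V_final = 21.4 + 7.1333 = 28.5333
°P = 259 − 259/1.054 = 13.2694
cells = 1.05·28.5333·13.2694

397.5527 billion cells


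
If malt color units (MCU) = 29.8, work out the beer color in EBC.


SRM = 1.4922·MCU^0.6859;  EBC = SRM·1.97
SRM = 1.4922·29.8^0.6859 = 15.3106
EBC = 15.3106·1.97

30.1619 EBC


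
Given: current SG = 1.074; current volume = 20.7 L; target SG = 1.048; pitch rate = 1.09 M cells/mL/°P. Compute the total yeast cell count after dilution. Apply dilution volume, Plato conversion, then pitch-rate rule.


V_w = V·((SG_c−1)/(SG_t−1)−1);  °P = 259 − 259/SG_t;  cells = rate·(V+V_w)·°P
V_w = 20.7·((1.074−1)/(1.048−1)−1) = 11.2125
V_final = 20.7 + 11.2125 = 31.9125
°P = 259 − 259/1.048 = 11.8626
cells = 1.09·31.9125·11.8626

412.6359 billion cells


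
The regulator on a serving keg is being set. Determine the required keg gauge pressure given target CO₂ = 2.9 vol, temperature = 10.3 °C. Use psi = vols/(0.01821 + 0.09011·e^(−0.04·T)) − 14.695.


psi = 2.9/(0.01821 + 0.09011·e^(−0.04·10.3)) − 14.695

22.5360 psi


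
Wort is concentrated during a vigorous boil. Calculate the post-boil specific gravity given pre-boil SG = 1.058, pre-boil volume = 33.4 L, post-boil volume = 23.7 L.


SG_post = 1 + (SG_pre − 1)·V_pre/V_post
pts_pre = (1.058 − 1)·1000 = 58.0000
pts_post = 58.0000·33.4/23.7 = 81.7384
SG_post = 1 + 81.7384/1000

1.0817


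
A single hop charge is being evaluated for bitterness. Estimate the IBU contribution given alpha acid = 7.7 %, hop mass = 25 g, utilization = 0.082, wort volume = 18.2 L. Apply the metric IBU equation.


IBU = (α/100)·mass·U·1000 / V
IBU = (7.7/100)·25·0.082·1000 / 18.2

8.6731 IBU


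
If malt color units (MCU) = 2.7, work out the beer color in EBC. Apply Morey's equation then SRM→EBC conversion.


SRM = 1.4922·MCU^0.6859;  EBC = SRM·1.97
SRM = 1.4922·2.7^0.6859 = 2.9492
EBC = 2.9492·1.97

5.8099 EBC


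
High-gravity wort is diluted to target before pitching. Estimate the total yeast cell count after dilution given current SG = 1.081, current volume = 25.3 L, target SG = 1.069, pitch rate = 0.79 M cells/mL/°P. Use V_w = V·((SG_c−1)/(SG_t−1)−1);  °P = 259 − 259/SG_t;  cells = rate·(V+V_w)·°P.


V_w = 25.3·((1.081−1)/(1.069−1)−1) = 4.4000
V_final = 25.3 + 4.4000 = 29.7000
°P = 259 − 259/1.069 = 16.7175
cells = 0.79·29.7000·16.7175

392.2425 billion cells


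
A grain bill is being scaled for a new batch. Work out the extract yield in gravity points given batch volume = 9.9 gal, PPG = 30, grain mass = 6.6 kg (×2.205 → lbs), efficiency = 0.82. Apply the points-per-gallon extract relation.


points = lbs × PPG × eff / vol
lbs = 6.6 × 2.205 = 14.5530
points = 14.5530 × 30 × 0.82 / 9.9

36.1620 points


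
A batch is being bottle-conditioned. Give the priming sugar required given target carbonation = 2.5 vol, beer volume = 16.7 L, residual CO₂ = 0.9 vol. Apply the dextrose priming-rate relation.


sugar = (target − residual)·4.0·V
sugar = (2.5 − 0.9)·4.0·16.7

106.8800 g


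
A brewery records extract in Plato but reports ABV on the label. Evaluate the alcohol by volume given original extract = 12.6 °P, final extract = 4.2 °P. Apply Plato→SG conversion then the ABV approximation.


SG = 259/(259 − P);  ABV = (OG − FG)·131.25
OG = 259/(259 − 12.6) = 1.0511
FG = 259/(259 − 4.2) = 1.0165
ABV = (1.0511 − 1.0165)·131.25

4.5482 % ABV


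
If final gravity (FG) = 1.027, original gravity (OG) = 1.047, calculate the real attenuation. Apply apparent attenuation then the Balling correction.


AA = (OG−FG)/(OG−1)·100;  RA = AA·0.8192
AA = (1.047 − 1.027)/(1.047 − 1)·100 = 42.5532
RA = 42.5532·0.8192

34.8596 %


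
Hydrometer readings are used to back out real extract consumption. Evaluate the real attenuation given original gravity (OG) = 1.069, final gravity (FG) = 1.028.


AA = (OG−FG)/(OG−1)·100;  RA = AA·0.8192
AA = (1.069 − 1.028)/(1.069 − 1)·100 = 59.4203
RA = 59.4203·0.8192

48.6771 %


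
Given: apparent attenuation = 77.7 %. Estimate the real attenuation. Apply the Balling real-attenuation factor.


RA = AA · 0.8192
RA = 77.7 · 0.8192

63.6518 %


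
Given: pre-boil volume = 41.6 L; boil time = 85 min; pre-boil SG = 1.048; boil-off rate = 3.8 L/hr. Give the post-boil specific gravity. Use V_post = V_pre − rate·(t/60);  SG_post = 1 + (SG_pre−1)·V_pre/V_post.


V_post = 41.6 − 3.8·(85/60) = 36.2167
SG_post = 1 + (1.048 − 1)·41.6/36.2167

1.0551


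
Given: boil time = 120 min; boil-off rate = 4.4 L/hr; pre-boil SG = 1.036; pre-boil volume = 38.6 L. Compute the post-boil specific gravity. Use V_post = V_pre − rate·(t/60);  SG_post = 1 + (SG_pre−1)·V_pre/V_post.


V_post = 38.6 − 4.4·(120/60) = 29.8000
SG_post = 1 + (1.036 − 1)·38.6/29.8000

1.0466


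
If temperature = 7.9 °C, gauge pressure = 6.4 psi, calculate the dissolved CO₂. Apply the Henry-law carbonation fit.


vols = (P + 14.695)·(0.01821 + 0.09011·e^(−0.04·T))
vols = (6.4 + 14.695)·(0.01821 + 0.09011·e^(−0.04·7.9))

1.7700 volumes


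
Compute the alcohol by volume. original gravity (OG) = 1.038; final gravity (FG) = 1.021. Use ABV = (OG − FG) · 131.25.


ABV = (1.038 − 1.021) · 131.25

2.2313 % ABV


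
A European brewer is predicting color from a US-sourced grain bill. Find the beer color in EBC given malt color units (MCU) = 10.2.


SRM = 1.4922·MCU^0.6859;  EBC = SRM·1.97
SRM = 1.4922·10.2^0.6859 = 7.3388
EBC = 7.3388·1.97

14.4575 EBC


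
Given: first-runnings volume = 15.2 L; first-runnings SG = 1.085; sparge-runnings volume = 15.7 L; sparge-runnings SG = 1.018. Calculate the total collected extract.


total = Σ (SG_i − 1)·1000·V_i
first = (1.085 − 1)·1000·15.2 = 1292.0000
sparge = (1.018 − 1)·1000·15.7 = 282.6000
total = 1292.0000 + 282.6000

1574.6000 gravity·L


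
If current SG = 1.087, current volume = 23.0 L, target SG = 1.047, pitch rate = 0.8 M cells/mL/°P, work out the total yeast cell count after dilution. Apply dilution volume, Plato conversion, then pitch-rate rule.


V_w = V·((SG_c−1)/(SG_t−1)−1);  °P = 259 − 259/SG_t;  cells = rate·(V+V_w)·°P
V_w = 23.0·((1.087−1)/(1.047−1)−1) = 19.5745
V_final = 23.0 + 19.5745 = 42.5745
°P = 259 − 259/1.047 = 11.6266
cells = 0.8·42.5745·11.6266

395.9954 billion cells


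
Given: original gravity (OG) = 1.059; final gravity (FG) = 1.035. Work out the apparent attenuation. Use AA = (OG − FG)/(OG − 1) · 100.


AA = (1.059 − 1.035)/(1.059 − 1) · 100

40.6780 %


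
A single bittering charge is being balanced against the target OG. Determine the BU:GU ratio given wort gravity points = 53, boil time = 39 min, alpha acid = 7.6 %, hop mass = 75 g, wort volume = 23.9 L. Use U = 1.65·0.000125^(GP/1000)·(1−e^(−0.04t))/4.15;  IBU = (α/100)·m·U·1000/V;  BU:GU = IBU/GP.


U = 1.65·0.000125^(53/1000)·(1−e^(−0.04·39))/4.15 = 0.1950
IBU = (7.6/100)·75·0.1950·1000/23.9 = 46.5159
BU:GU = 46.5159/53

0.8777


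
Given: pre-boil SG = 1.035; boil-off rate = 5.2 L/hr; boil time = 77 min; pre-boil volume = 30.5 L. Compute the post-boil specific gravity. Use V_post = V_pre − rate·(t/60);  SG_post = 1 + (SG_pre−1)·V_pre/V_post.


V_post = 30.5 − 5.2·(77/60) = 23.8267
SG_post = 1 + (1.035 − 1)·30.5/23.8267

1.0448


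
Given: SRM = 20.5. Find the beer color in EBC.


EBC = SRM · 1.97
EBC = 20.5 · 1.97

40.3850 EBC


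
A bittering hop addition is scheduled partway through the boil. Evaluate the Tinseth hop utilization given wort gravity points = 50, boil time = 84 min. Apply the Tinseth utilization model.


U = 1.65·0.000125^(GP/1000) · (1 − e^(−0.04·t))/4.15
bigness = 1.65·0.000125^(50/1000) = 1.0528
boil_factor = (1 − e^(−0.04·84))/4.15 = 0.2326
U = 1.0528 · 0.2326

0.2449


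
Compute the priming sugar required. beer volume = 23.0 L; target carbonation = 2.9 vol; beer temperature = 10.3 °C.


residual = 14.695·(0.01821 + 0.09011·e^(−0.04·T));  sugar = (target − residual)·4.0·V
residual = 14.695·(0.01821 + 0.09011·e^(−0.04·10.3)) = 1.1446
sugar = (2.9 − 1.1446)·4.0·23.0

161.4946 g


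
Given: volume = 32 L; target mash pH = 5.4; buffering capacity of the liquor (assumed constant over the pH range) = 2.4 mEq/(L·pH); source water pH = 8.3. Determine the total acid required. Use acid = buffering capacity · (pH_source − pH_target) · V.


acid = 2.4 · (8.3 − 5.4) · 32

222.7200 mEq


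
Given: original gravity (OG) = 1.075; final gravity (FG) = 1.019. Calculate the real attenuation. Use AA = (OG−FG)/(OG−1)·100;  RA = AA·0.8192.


AA = (1.075 − 1.019)/(1.075 − 1)·100 = 74.6667
RA = 74.6667·0.8192

61.1669 %


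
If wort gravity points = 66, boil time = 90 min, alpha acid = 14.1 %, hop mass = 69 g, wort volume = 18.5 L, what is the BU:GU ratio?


U = 1.65·0.000125^(GP/1000)·(1−e^(−0.04t))/4.15;  IBU = (α/100)·m·U·1000/V;  BU:GU = IBU/GP
U = 1.65·0.000125^(66/1000)·(1−e^(−0.04·90))/4.15 = 0.2137
IBU = (14.1/100)·69·0.2137·1000/18.5 = 112.3820
BU:GU = 112.3820/66

1.7028


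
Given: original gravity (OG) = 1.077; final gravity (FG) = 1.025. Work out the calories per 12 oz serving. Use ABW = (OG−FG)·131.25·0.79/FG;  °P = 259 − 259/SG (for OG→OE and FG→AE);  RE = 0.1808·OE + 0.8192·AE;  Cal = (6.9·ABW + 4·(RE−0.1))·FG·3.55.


ABW = (1.077 − 1.025)·131.25·0.79/1.025 = 5.2602
OE = 259 − 259/1.077 = 18.5172 °P
AE = 259 − 259/1.025 = 6.3171 °P
RE = 0.1808·18.5172 + 0.8192·6.3171 = 8.5229 °P
Cal = (6.9·5.2602 + 4·(8.5229−0.1))·1.025·3.55

254.6655 kcal


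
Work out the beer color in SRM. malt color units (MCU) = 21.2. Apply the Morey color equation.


SRM = 1.4922 · MCU^0.6859
SRM = 1.4922 · 21.2^0.6859

12.1216 SRM


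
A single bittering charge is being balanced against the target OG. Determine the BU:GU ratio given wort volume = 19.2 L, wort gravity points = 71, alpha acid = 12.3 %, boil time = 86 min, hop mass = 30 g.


U = 1.65·0.000125^(GP/1000)·(1−e^(−0.04t))/4.15;  IBU = (α/100)·m·U·1000/V;  BU:GU = IBU/GP
U = 1.65·0.000125^(71/1000)·(1−e^(−0.04·86))/4.15 = 0.2033
IBU = (12.3/100)·30·0.2033·1000/19.2 = 39.0740
BU:GU = 39.0740/71

0.5503


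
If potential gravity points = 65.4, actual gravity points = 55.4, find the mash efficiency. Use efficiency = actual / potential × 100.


efficiency = 55.4 / 65.4 × 100

84.7095 %


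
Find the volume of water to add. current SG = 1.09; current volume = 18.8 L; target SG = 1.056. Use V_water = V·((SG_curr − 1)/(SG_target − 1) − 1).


V_water = 18.8·((1.09 − 1)/(1.056 − 1) − 1)

11.4143 L


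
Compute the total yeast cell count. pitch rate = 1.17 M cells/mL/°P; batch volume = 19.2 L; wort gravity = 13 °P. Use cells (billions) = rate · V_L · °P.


cells = 1.17 · 19.2 · 13

292.0320 billion cells


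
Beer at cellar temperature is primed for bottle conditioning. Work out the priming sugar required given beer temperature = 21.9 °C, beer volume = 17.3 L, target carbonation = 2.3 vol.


residual = 14.695·(0.01821 + 0.09011·e^(−0.04·T));  sugar = (target − residual)·4.0·V
residual = 14.695·(0.01821 + 0.09011·e^(−0.04·21.9)) = 0.8190
sugar = (2.3 − 0.8190)·4.0·17.3

102.4825 g


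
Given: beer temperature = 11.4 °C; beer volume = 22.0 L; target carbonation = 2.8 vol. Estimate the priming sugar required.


residual = 14.695·(0.01821 + 0.09011·e^(−0.04·T));  sugar = (target − residual)·4.0·V
residual = 14.695·(0.01821 + 0.09011·e^(−0.04·11.4)) = 1.1069
sugar = (2.8 − 1.1069)·4.0·22.0

148.9954 g


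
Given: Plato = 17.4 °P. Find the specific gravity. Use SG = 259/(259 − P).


SG = 259/(259 − 17.4)

1.0720


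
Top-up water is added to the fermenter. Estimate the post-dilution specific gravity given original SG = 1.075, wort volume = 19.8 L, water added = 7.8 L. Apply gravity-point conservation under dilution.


SG_new = 1 + (SG_old − 1)·V_old/(V_old + V_water)
pts = (1.075 − 1)·1000·19.8/(19.8 + 7.8) = 53.8043
SG_new = 1 + 53.8043/1000

1.0538


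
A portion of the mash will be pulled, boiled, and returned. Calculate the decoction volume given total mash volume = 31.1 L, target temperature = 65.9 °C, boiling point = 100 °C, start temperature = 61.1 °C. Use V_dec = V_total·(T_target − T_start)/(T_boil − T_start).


V_dec = 31.1·(65.9 − 61.1)/(100 − 61.1)

3.8375 L


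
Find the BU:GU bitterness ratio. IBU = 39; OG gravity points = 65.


BU:GU = IBU / OG_points
BU:GU = 39 / 65

0.6000


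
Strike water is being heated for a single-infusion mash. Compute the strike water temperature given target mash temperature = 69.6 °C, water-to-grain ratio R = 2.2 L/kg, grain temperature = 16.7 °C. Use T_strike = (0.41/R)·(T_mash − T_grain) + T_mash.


T_strike = (0.41/2.2)·(69.6 − 16.7) + 69.6

79.4586 °C


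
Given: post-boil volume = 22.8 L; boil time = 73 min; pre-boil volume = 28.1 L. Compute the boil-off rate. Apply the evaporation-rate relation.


rate = (V_pre − V_post) / (t_min/60)
rate = (28.1 − 22.8) / (73/60)

4.3562 L/hr


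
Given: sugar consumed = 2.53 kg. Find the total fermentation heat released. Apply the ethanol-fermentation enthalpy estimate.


Q = m_sugar · 590 kJ/kg
Q = 2.53 · 590

1492.7000 kJ


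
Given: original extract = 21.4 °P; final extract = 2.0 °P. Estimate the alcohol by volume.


SG = 259/(259 − P);  ABV = (OG − FG)·131.25
OG = 259/(259 − 21.4) = 1.0901
FG = 259/(259 − 2.0) = 1.0078
ABV = (1.0901 − 1.0078)·131.25

10.7999 % ABV


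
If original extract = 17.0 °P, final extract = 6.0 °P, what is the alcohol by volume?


SG = 259/(259 − P);  ABV = (OG − FG)·131.25
OG = 259/(259 − 17.0) = 1.0702
FG = 259/(259 − 6.0) = 1.0237
ABV = (1.0702 − 1.0237)·131.25

6.1074 % ABV


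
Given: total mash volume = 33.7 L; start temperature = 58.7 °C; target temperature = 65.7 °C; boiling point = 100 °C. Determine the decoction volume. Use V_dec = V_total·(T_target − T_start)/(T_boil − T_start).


V_dec = 33.7·(65.7 − 58.7)/(100 − 58.7)

5.7119 L


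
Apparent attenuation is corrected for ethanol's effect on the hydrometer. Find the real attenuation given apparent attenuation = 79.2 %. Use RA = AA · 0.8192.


RA = 79.2 · 0.8192

64.8806 %


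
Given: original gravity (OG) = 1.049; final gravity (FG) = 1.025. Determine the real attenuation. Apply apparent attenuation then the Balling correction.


AA = (OG−FG)/(OG−1)·100;  RA = AA·0.8192
AA = (1.049 − 1.025)/(1.049 − 1)·100 = 48.9796
RA = 48.9796·0.8192

40.1241 %


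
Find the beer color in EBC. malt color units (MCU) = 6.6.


SRM = 1.4922·MCU^0.6859;  EBC = SRM·1.97
SRM = 1.4922·6.6^0.6859 = 5.4444
EBC = 5.4444·1.97

10.7255 EBC


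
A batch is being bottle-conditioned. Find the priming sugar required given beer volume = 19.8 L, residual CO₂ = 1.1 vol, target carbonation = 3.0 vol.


sugar = (target − residual)·4.0·V
sugar = (3.0 − 1.1)·4.0·19.8

150.4800 g


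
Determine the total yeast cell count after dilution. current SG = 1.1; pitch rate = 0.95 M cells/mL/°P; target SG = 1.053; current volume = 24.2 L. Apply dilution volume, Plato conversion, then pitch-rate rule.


V_w = V·((SG_c−1)/(SG_t−1)−1);  °P = 259 − 259/SG_t;  cells = rate·(V+V_w)·°P
V_w = 24.2·((1.1−1)/(1.053−1)−1) = 21.4604
V_final = 24.2 + 21.4604 = 45.6604
°P = 259 − 259/1.053 = 13.0361
cells = 0.95·45.6604·13.0361

565.4710 billion cells


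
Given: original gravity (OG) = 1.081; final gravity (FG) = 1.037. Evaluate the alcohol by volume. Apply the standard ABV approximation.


ABV = (OG − FG) · 131.25
ABV = (1.081 − 1.037) · 131.25

5.7750 % ABV


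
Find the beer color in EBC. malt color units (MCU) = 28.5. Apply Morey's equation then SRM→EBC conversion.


SRM = 1.4922·MCU^0.6859;  EBC = SRM·1.97
SRM = 1.4922·28.5^0.6859 = 14.8493
EBC = 14.8493·1.97

29.2531 EBC


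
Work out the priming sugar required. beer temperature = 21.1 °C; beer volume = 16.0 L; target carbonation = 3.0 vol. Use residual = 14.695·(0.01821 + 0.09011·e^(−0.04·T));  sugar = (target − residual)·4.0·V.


residual = 14.695·(0.01821 + 0.09011·e^(−0.04·21.1)) = 0.8370
sugar = (3.0 − 0.8370)·4.0·16.0

138.4339 g


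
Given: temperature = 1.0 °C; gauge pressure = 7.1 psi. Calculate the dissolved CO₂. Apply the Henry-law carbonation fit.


vols = (P + 14.695)·(0.01821 + 0.09011·e^(−0.04·T))
vols = (7.1 + 14.695)·(0.01821 + 0.09011·e^(−0.04·1.0))

2.2838 volumes


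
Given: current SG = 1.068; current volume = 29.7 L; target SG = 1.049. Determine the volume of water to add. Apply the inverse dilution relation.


V_water = V·((SG_curr − 1)/(SG_target − 1) − 1)
V_water = 29.7·((1.068 − 1)/(1.049 − 1) − 1)

11.5163 L


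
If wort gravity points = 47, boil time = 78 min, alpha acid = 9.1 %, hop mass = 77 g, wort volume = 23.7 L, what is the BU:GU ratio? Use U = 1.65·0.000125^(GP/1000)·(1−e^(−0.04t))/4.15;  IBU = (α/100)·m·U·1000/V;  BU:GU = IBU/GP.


U = 1.65·0.000125^(47/1000)·(1−e^(−0.04·78))/4.15 = 0.2491
IBU = (9.1/100)·77·0.2491·1000/23.7 = 73.6480
BU:GU = 73.6480/47

1.5670


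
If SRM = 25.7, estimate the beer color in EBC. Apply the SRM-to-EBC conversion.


EBC = SRM · 1.97
EBC = 25.7 · 1.97

50.6290 EBC


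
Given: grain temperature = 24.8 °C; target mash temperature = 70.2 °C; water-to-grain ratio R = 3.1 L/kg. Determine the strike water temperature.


T_strike = (0.41/R)·(T_mash − T_grain) + T_mash
T_strike = (0.41/3.1)·(70.2 − 24.8) + 70.2

76.2045 °C


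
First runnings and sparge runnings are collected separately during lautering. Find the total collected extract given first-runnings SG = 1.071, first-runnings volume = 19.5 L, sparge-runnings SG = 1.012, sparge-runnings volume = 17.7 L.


total = Σ (SG_i − 1)·1000·V_i
first = (1.071 − 1)·1000·19.5 = 1384.5000
sparge = (1.012 − 1)·1000·17.7 = 212.4000
total = 1384.5000 + 212.4000

1596.9000 gravity·L


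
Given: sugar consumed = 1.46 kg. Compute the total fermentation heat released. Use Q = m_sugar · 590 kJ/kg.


Q = 1.46 · 590

861.4000 kJ


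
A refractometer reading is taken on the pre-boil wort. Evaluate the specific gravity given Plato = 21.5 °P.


SG = 259/(259 − P)
SG = 259/(259 − 21.5)

1.0905


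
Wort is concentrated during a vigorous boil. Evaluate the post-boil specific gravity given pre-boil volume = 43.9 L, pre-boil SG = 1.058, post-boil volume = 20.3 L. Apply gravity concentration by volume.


SG_post = 1 + (SG_pre − 1)·V_pre/V_post
pts_pre = (1.058 − 1)·1000 = 58.0000
pts_post = 58.0000·43.9/20.3 = 125.4286
SG_post = 1 + 125.4286/1000

1.1254


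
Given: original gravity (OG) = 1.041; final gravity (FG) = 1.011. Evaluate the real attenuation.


AA = (OG−FG)/(OG−1)·100;  RA = AA·0.8192
AA = (1.041 − 1.011)/(1.041 − 1)·100 = 73.1707
RA = 73.1707·0.8192

59.9415 %


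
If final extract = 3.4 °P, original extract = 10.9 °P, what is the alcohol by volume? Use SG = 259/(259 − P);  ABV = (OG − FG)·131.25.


OG = 259/(259 − 10.9) = 1.0439
FG = 259/(259 − 3.4) = 1.0133
ABV = (1.0439 − 1.0133)·131.25

4.0204 % ABV


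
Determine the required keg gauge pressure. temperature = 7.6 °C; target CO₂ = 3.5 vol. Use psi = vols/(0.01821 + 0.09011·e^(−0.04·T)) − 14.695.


psi = 3.5/(0.01821 + 0.09011·e^(−0.04·7.6)) − 14.695

26.6280 psi


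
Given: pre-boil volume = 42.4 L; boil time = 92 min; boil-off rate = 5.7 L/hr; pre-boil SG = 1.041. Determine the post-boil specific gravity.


V_post = V_pre − rate·(t/60);  SG_post = 1 + (SG_pre−1)·V_pre/V_post
V_post = 42.4 − 5.7·(92/60) = 33.6600
SG_post = 1 + (1.041 − 1)·42.4/33.6600

1.0516


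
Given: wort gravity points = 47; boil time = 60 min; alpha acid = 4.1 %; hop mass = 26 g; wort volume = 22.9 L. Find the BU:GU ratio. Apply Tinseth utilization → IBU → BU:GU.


U = 1.65·0.000125^(GP/1000)·(1−e^(−0.04t))/4.15;  IBU = (α/100)·m·U·1000/V;  BU:GU = IBU/GP
U = 1.65·0.000125^(47/1000)·(1−e^(−0.04·60))/4.15 = 0.2370
IBU = (4.1/100)·26·0.2370·1000/22.9 = 11.0309
BU:GU = 11.0309/47

0.2347


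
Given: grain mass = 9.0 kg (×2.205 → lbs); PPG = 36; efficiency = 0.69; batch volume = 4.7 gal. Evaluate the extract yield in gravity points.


points = lbs × PPG × eff / vol
lbs = 9.0 × 2.205 = 19.8450
points = 19.8450 × 36 × 0.69 / 4.7

104.8829 points


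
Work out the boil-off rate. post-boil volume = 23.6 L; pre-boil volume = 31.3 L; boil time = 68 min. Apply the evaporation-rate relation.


rate = (V_pre − V_post) / (t_min/60)
rate = (31.3 − 23.6) / (68/60)

6.7941 L/hr


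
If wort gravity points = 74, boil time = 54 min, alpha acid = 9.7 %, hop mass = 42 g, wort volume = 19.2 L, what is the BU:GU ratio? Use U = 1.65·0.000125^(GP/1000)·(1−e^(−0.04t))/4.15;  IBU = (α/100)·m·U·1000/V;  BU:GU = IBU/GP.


U = 1.65·0.000125^(74/1000)·(1−e^(−0.04·54))/4.15 = 0.1809
IBU = (9.7/100)·42·0.1809·1000/19.2 = 38.3805
BU:GU = 38.3805/74

0.5187


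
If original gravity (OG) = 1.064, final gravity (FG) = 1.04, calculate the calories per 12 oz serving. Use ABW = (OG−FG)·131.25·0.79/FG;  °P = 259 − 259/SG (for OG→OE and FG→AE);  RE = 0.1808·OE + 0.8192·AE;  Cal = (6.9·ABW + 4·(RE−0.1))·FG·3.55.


ABW = (1.064 − 1.04)·131.25·0.79/1.04 = 2.3928
OE = 259 − 259/1.064 = 15.5789 °P
AE = 259 − 259/1.04 = 9.9615 °P
RE = 0.1808·15.5789 + 0.8192·9.9615 = 10.9772 °P
Cal = (6.9·2.3928 + 4·(10.9772−0.1))·1.04·3.55

221.5898 kcal


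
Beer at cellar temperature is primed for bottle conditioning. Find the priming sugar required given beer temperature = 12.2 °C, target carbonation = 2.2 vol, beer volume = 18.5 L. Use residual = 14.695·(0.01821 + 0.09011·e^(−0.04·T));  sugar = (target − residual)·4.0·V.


residual = 14.695·(0.01821 + 0.09011·e^(−0.04·12.2)) = 1.0804
sugar = (2.2 − 1.0804)·4.0·18.5

82.8475 g


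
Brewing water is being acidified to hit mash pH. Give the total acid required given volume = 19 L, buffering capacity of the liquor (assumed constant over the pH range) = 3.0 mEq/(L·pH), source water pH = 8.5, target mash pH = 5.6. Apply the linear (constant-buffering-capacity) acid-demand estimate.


acid = buffering capacity · (pH_source − pH_target) · V
acid = 3.0 · (8.5 − 5.6) · 19

165.3000 mEq


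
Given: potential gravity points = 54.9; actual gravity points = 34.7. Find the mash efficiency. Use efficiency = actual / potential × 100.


efficiency = 34.7 / 54.9 × 100

63.2058 %


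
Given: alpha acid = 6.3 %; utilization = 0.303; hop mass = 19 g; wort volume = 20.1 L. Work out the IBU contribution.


IBU = (α/100)·mass·U·1000 / V
IBU = (6.3/100)·19·0.303·1000 / 20.1

18.0443 IBU


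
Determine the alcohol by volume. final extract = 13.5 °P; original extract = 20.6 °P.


SG = 259/(259 − P);  ABV = (OG − FG)·131.25
OG = 259/(259 − 20.6) = 1.0864
FG = 259/(259 − 13.5) = 1.0550
ABV = (1.0864 − 1.0550)·131.25

4.1238 % ABV


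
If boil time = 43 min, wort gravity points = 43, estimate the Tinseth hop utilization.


U = 1.65·0.000125^(GP/1000) · (1 − e^(−0.04·t))/4.15
bigness = 1.65·0.000125^(43/1000) = 1.1211
boil_factor = (1 − e^(−0.04·43))/4.15 = 0.1978
U = 1.1211 · 0.1978

0.2218


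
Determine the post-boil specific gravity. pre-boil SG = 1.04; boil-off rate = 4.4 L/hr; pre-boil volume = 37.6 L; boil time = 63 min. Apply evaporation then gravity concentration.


V_post = V_pre − rate·(t/60);  SG_post = 1 + (SG_pre−1)·V_pre/V_post
V_post = 37.6 − 4.4·(63/60) = 32.9800
SG_post = 1 + (1.04 − 1)·37.6/32.9800

1.0456


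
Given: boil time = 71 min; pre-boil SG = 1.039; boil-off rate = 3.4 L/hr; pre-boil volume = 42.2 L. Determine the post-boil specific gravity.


V_post = V_pre − rate·(t/60);  SG_post = 1 + (SG_pre−1)·V_pre/V_post
V_post = 42.2 − 3.4·(71/60) = 38.1767
SG_post = 1 + (1.039 − 1)·42.2/38.1767

1.0431


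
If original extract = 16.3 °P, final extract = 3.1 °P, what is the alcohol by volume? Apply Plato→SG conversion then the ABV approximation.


SG = 259/(259 − P);  ABV = (OG − FG)·131.25
OG = 259/(259 − 16.3) = 1.0672
FG = 259/(259 − 3.1) = 1.0121
ABV = (1.0672 − 1.0121)·131.25

7.2249 % ABV


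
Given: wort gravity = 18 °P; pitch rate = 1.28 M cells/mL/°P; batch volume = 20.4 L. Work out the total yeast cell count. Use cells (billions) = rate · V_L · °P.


cells = 1.28 · 20.4 · 18

470.0160 billion cells


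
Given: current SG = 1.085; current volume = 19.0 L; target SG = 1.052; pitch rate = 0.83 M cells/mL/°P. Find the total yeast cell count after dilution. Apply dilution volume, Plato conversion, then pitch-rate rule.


V_w = V·((SG_c−1)/(SG_t−1)−1);  °P = 259 − 259/SG_t;  cells = rate·(V+V_w)·°P
V_w = 19.0·((1.085−1)/(1.052−1)−1) = 12.0577
V_final = 19.0 + 12.0577 = 31.0577
°P = 259 − 259/1.052 = 12.8023
cells = 0.83·31.0577·12.8023

330.0157 billion cells


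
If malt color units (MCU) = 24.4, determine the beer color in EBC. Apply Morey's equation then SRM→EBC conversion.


SRM = 1.4922·MCU^0.6859;  EBC = SRM·1.97
SRM = 1.4922·24.4^0.6859 = 13.3487
EBC = 13.3487·1.97

26.2969 EBC


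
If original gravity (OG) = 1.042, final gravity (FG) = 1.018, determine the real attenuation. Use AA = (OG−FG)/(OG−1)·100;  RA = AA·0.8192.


AA = (1.042 − 1.018)/(1.042 − 1)·100 = 57.1429
RA = 57.1429·0.8192

46.8114 %


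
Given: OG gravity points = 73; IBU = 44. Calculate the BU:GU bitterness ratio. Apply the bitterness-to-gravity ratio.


BU:GU = IBU / OG_points
BU:GU = 44 / 73

0.6027


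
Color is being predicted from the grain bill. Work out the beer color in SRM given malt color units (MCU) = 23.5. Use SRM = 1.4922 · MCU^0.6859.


SRM = 1.4922 · 23.5^0.6859

13.0090 SRM


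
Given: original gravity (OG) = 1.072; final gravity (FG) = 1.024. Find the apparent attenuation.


AA = (OG − FG)/(OG − 1) · 100
AA = (1.072 − 1.024)/(1.072 − 1) · 100

66.6667 %


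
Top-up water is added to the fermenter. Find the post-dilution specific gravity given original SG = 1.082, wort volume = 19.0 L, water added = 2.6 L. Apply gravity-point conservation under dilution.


SG_new = 1 + (SG_old − 1)·V_old/(V_old + V_water)
pts = (1.082 − 1)·1000·19.0/(19.0 + 2.6) = 72.1296
SG_new = 1 + 72.1296/1000

1.0721


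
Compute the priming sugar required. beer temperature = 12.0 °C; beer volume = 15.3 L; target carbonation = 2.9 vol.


residual = 14.695·(0.01821 + 0.09011·e^(−0.04·T));  sugar = (target − residual)·4.0·V
residual = 14.695·(0.01821 + 0.09011·e^(−0.04·12.0)) = 1.0870
sugar = (2.9 − 1.0870)·4.0·15.3

110.9575 g


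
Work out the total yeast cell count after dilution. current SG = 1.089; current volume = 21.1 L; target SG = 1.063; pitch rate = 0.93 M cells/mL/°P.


V_w = V·((SG_c−1)/(SG_t−1)−1);  °P = 259 − 259/SG_t;  cells = rate·(V+V_w)·°P
V_w = 21.1·((1.089−1)/(1.063−1)−1) = 8.7079
V_final = 21.1 + 8.7079 = 29.8079
°P = 259 − 259/1.063 = 15.3500
cells = 0.93·29.8079·15.3500

425.5219 billion cells


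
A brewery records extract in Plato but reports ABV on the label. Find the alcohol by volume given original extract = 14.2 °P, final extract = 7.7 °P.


SG = 259/(259 − P);  ABV = (OG − FG)·131.25
OG = 259/(259 − 14.2) = 1.0580
FG = 259/(259 − 7.7) = 1.0306
ABV = (1.0580 − 1.0306)·131.25

3.5918 % ABV


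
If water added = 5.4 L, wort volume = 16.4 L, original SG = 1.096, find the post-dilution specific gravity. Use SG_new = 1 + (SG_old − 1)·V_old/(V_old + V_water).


pts = (1.096 − 1)·1000·16.4/(16.4 + 5.4) = 72.2202
SG_new = 1 + 72.2202/1000

1.0722


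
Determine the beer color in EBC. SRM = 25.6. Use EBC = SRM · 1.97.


EBC = 25.6 · 1.97

50.4320 EBC


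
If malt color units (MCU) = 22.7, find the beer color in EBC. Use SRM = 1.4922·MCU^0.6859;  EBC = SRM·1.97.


SRM = 1.4922·22.7^0.6859 = 12.7036
EBC = 12.7036·1.97

25.0260 EBC


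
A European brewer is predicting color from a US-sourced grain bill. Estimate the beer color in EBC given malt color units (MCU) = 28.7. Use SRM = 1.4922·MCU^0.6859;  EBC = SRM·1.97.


SRM = 1.4922·28.7^0.6859 = 14.9207
EBC = 14.9207·1.97

29.3937 EBC


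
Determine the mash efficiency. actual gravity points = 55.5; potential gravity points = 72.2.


efficiency = actual / potential × 100
efficiency = 55.5 / 72.2 × 100

76.8698 %


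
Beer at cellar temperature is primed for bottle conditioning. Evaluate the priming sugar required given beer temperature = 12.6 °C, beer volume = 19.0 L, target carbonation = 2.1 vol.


residual = 14.695·(0.01821 + 0.09011·e^(−0.04·T));  sugar = (target − residual)·4.0·V
residual = 14.695·(0.01821 + 0.09011·e^(−0.04·12.6)) = 1.0675
sugar = (2.1 − 1.0675)·4.0·19.0

78.4672 g


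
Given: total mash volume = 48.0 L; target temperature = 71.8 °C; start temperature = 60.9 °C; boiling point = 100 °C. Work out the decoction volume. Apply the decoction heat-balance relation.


V_dec = V_total·(T_target − T_start)/(T_boil − T_start)
V_dec = 48.0·(71.8 − 60.9)/(100 − 60.9)

13.3811 L


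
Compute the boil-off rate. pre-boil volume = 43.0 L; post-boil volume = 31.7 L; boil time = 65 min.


rate = (V_pre − V_post) / (t_min/60)
rate = (43.0 − 31.7) / (65/60)

10.4308 L/hr


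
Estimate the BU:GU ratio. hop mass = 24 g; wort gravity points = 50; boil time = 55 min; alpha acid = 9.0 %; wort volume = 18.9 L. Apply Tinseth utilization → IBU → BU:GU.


U = 1.65·0.000125^(GP/1000)·(1−e^(−0.04t))/4.15;  IBU = (α/100)·m·U·1000/V;  BU:GU = IBU/GP
U = 1.65·0.000125^(50/1000)·(1−e^(−0.04·55))/4.15 = 0.2256
IBU = (9.0/100)·24·0.2256·1000/18.9 = 25.7793
BU:GU = 25.7793/50

0.5156


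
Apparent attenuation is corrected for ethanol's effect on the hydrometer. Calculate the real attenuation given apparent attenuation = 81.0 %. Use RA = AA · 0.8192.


RA = 81.0 · 0.8192

66.3552 %


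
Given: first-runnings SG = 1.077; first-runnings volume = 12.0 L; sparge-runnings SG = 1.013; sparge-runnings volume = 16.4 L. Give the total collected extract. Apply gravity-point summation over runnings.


total = Σ (SG_i − 1)·1000·V_i
first = (1.077 − 1)·1000·12.0 = 924.0000
sparge = (1.013 − 1)·1000·16.4 = 213.2000
total = 924.0000 + 213.2000

1137.2000 gravity·L


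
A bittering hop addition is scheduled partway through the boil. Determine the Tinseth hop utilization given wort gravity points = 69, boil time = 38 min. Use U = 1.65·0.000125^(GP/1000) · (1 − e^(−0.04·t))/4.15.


bigness = 1.65·0.000125^(69/1000) = 0.8875
boil_factor = (1 − e^(−0.04·38))/4.15 = 0.1883
U = 0.8875 · 0.1883

0.1671


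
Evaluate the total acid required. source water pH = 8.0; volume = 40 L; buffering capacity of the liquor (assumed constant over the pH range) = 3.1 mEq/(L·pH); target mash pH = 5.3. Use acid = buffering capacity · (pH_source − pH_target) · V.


acid = 3.1 · (8.0 − 5.3) · 40

334.8000 mEq


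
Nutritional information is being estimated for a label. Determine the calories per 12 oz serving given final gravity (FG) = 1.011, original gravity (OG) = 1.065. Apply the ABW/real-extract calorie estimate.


ABW = (OG−FG)·131.25·0.79/FG;  °P = 259 − 259/SG (for OG→OE and FG→AE);  RE = 0.1808·OE + 0.8192·AE;  Cal = (6.9·ABW + 4·(RE−0.1))·FG·3.55
ABW = (1.065 − 1.011)·131.25·0.79/1.011 = 5.5382
OE = 259 − 259/1.065 = 15.8075 °P
AE = 259 − 259/1.011 = 2.8180 °P
RE = 0.1808·15.8075 + 0.8192·2.8180 = 5.1665 °P
Cal = (6.9·5.5382 + 4·(5.1665−0.1))·1.011·3.55

209.8863 kcal
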